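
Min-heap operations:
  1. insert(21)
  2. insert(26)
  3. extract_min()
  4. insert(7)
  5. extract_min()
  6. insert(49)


insert(21) -> [21]
insert(26) -> [21, 26]
extract_min()->21, [26]
insert(7) -> [7, 26]
extract_min()->7, [26]
insert(49) -> [26, 49]

Final heap: [26, 49]


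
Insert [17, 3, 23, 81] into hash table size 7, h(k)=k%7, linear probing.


Insert 17: h=3 -> slot 3
Insert 3: h=3, 1 probes -> slot 4
Insert 23: h=2 -> slot 2
Insert 81: h=4, 1 probes -> slot 5

Table: [None, None, 23, 17, 3, 81, None]


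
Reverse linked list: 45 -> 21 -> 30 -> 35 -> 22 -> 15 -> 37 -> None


Step 1: curr=45, set curr.next=prev(None) | reversed so far: 45
Step 2: curr=21, set curr.next=prev(45) | reversed so far: 21 -> 45
Step 3: curr=30, set curr.next=prev(21) | reversed so far: 30 -> 21 -> 45
Step 4: curr=35, set curr.next=prev(30) | reversed so far: 35 -> 30 -> 21 -> 45
Step 5: curr=22, set curr.next=prev(35) | reversed so far: 22 -> 35 -> 30 -> 21 -> 45
Step 6: curr=15, set curr.next=prev(22) | reversed so far: 15 -> 22 -> 35 -> 30 -> 21 -> 45
Step 7: curr=37, set curr.next=prev(15) | reversed so far: 37 -> 15 -> 22 -> 35 -> 30 -> 21 -> 45

37 -> 15 -> 22 -> 35 -> 30 -> 21 -> 45 -> None


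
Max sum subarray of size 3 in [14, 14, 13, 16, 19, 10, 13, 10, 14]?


[0:3]: 41
[1:4]: 43
[2:5]: 48
[3:6]: 45
[4:7]: 42
[5:8]: 33
[6:9]: 37

Max: 48 at [2:5]


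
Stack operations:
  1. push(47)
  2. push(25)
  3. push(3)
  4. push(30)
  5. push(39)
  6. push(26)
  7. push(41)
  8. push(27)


push(47) -> [47]
push(25) -> [47, 25]
push(3) -> [47, 25, 3]
push(30) -> [47, 25, 3, 30]
push(39) -> [47, 25, 3, 30, 39]
push(26) -> [47, 25, 3, 30, 39, 26]
push(41) -> [47, 25, 3, 30, 39, 26, 41]
push(27) -> [47, 25, 3, 30, 39, 26, 41, 27]

Final stack: [47, 25, 3, 30, 39, 26, 41, 27]


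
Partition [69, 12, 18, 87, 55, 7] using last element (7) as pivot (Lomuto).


Pivot: 7
Place pivot at 0: [7, 12, 18, 87, 55, 69]

Partitioned: [7, 12, 18, 87, 55, 69]


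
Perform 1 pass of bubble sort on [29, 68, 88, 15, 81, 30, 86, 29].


Initial: [29, 68, 88, 15, 81, 30, 86, 29]
Pass 1: [29, 68, 15, 81, 30, 86, 29, 88] (5 swaps)

After 1 pass: [29, 68, 15, 81, 30, 86, 29, 88]


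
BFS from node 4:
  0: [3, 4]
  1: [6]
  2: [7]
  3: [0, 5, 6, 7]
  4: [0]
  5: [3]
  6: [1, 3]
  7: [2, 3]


Visit 4, enqueue [0]
Visit 0, enqueue [3]
Visit 3, enqueue [5, 6, 7]
Visit 5, enqueue []
Visit 6, enqueue [1]
Visit 7, enqueue [2]
Visit 1, enqueue []
Visit 2, enqueue []

BFS order: [4, 0, 3, 5, 6, 7, 1, 2]


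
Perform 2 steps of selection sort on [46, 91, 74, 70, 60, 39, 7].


Initial: [46, 91, 74, 70, 60, 39, 7]
Step 1: min=7 at 6
  Swap: [7, 91, 74, 70, 60, 39, 46]
Step 2: min=39 at 5
  Swap: [7, 39, 74, 70, 60, 91, 46]

After 2 steps: [7, 39, 74, 70, 60, 91, 46]


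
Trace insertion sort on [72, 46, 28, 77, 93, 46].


Initial: [72, 46, 28, 77, 93, 46]
Insert 46: [46, 72, 28, 77, 93, 46]
Insert 28: [28, 46, 72, 77, 93, 46]
Insert 77: [28, 46, 72, 77, 93, 46]
Insert 93: [28, 46, 72, 77, 93, 46]
Insert 46: [28, 46, 46, 72, 77, 93]

Sorted: [28, 46, 46, 72, 77, 93]


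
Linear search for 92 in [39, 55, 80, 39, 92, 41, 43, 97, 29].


i=0: 39!=92
i=1: 55!=92
i=2: 80!=92
i=3: 39!=92
i=4: 92==92 found!

Found at 4, 5 comps


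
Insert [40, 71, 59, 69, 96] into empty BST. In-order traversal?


Insert 40: root
Insert 71: R from 40
Insert 59: R from 40 -> L from 71
Insert 69: R from 40 -> L from 71 -> R from 59
Insert 96: R from 40 -> R from 71

In-order: [40, 59, 69, 71, 96]


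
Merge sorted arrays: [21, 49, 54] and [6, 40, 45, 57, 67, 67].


Take 6 from B
Take 21 from A
Take 40 from B
Take 45 from B
Take 49 from A
Take 54 from A

Merged: [6, 21, 40, 45, 49, 54, 57, 67, 67]


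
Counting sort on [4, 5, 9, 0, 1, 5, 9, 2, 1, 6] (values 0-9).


Input: [4, 5, 9, 0, 1, 5, 9, 2, 1, 6]
Counts: [1, 2, 1, 0, 1, 2, 1, 0, 0, 2]

Sorted: [0, 1, 1, 2, 4, 5, 5, 6, 9, 9]


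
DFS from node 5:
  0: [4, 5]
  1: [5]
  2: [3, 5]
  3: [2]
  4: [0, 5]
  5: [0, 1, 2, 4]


Visit 5, push [4, 2, 1, 0]
Visit 0, push [4]
Visit 4, push []
Visit 1, push []
Visit 2, push [3]
Visit 3, push []

DFS order: [5, 0, 4, 1, 2, 3]


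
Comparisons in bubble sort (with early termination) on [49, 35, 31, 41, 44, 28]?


Algorithm: bubble sort (with early termination)
Input: [49, 35, 31, 41, 44, 28]
Sorted: [28, 31, 35, 41, 44, 49]

15


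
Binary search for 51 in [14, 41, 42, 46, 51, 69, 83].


Step 1: lo=0, hi=6, mid=3, val=46
Step 2: lo=4, hi=6, mid=5, val=69
Step 3: lo=4, hi=4, mid=4, val=51

Found at index 4


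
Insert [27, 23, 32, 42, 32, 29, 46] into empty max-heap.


Insert 27: [27]
Insert 23: [27, 23]
Insert 32: [32, 23, 27]
Insert 42: [42, 32, 27, 23]
Insert 32: [42, 32, 27, 23, 32]
Insert 29: [42, 32, 29, 23, 32, 27]
Insert 46: [46, 32, 42, 23, 32, 27, 29]

Final heap: [46, 32, 42, 23, 32, 27, 29]


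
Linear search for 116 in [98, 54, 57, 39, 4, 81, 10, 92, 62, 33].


i=0: 98!=116
i=1: 54!=116
i=2: 57!=116
i=3: 39!=116
i=4: 4!=116
i=5: 81!=116
i=6: 10!=116
i=7: 92!=116
i=8: 62!=116
i=9: 33!=116

Not found, 10 comps


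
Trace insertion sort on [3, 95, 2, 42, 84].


Initial: [3, 95, 2, 42, 84]
Insert 95: [3, 95, 2, 42, 84]
Insert 2: [2, 3, 95, 42, 84]
Insert 42: [2, 3, 42, 95, 84]
Insert 84: [2, 3, 42, 84, 95]

Sorted: [2, 3, 42, 84, 95]


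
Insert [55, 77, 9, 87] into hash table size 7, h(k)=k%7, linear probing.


Insert 55: h=6 -> slot 6
Insert 77: h=0 -> slot 0
Insert 9: h=2 -> slot 2
Insert 87: h=3 -> slot 3

Table: [77, None, 9, 87, None, None, 55]


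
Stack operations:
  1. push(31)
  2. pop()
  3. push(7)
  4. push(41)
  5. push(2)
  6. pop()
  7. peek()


push(31) -> [31]
pop()->31, []
push(7) -> [7]
push(41) -> [7, 41]
push(2) -> [7, 41, 2]
pop()->2, [7, 41]
peek()->41

Final stack: [7, 41]


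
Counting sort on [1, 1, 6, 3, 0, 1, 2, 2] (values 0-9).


Input: [1, 1, 6, 3, 0, 1, 2, 2]
Counts: [1, 3, 2, 1, 0, 0, 1, 0, 0, 0]

Sorted: [0, 1, 1, 1, 2, 2, 3, 6]


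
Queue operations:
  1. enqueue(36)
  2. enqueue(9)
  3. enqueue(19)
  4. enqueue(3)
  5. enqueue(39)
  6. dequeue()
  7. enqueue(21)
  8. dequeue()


enqueue(36) -> [36]
enqueue(9) -> [36, 9]
enqueue(19) -> [36, 9, 19]
enqueue(3) -> [36, 9, 19, 3]
enqueue(39) -> [36, 9, 19, 3, 39]
dequeue()->36, [9, 19, 3, 39]
enqueue(21) -> [9, 19, 3, 39, 21]
dequeue()->9, [19, 3, 39, 21]

Final queue: [19, 3, 39, 21]


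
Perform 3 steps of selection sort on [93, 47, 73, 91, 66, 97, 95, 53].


Initial: [93, 47, 73, 91, 66, 97, 95, 53]
Step 1: min=47 at 1
  Swap: [47, 93, 73, 91, 66, 97, 95, 53]
Step 2: min=53 at 7
  Swap: [47, 53, 73, 91, 66, 97, 95, 93]
Step 3: min=66 at 4
  Swap: [47, 53, 66, 91, 73, 97, 95, 93]

After 3 steps: [47, 53, 66, 91, 73, 97, 95, 93]


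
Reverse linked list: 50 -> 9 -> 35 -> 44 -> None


Step 1: curr=50, set curr.next=prev(None) | reversed so far: 50
Step 2: curr=9, set curr.next=prev(50) | reversed so far: 9 -> 50
Step 3: curr=35, set curr.next=prev(9) | reversed so far: 35 -> 9 -> 50
Step 4: curr=44, set curr.next=prev(35) | reversed so far: 44 -> 35 -> 9 -> 50

44 -> 35 -> 9 -> 50 -> None


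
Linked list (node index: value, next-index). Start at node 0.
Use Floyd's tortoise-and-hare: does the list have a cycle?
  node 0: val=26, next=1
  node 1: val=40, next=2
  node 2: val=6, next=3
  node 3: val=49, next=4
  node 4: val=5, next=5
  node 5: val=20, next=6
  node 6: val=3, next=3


Floyd's tortoise (slow, +1) and hare (fast, +2):
  init: slow=0, fast=0
  step 1: slow=1, fast=2
  step 2: slow=2, fast=4
  step 3: slow=3, fast=6
  step 4: slow=4, fast=4
  slow == fast at node 4: cycle detected

Cycle: yes


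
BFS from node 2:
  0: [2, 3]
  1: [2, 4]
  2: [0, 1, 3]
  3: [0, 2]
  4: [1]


Visit 2, enqueue [0, 1, 3]
Visit 0, enqueue []
Visit 1, enqueue [4]
Visit 3, enqueue []
Visit 4, enqueue []

BFS order: [2, 0, 1, 3, 4]


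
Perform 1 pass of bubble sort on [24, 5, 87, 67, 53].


Initial: [24, 5, 87, 67, 53]
Pass 1: [5, 24, 67, 53, 87] (3 swaps)

After 1 pass: [5, 24, 67, 53, 87]


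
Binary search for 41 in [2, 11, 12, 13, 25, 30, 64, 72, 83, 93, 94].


Step 1: lo=0, hi=10, mid=5, val=30
Step 2: lo=6, hi=10, mid=8, val=83
Step 3: lo=6, hi=7, mid=6, val=64

Not found


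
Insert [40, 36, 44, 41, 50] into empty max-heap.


Insert 40: [40]
Insert 36: [40, 36]
Insert 44: [44, 36, 40]
Insert 41: [44, 41, 40, 36]
Insert 50: [50, 44, 40, 36, 41]

Final heap: [50, 44, 40, 36, 41]


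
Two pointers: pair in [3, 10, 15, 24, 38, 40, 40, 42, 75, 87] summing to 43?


lo=0(3)+hi=9(87)=90
lo=0(3)+hi=8(75)=78
lo=0(3)+hi=7(42)=45
lo=0(3)+hi=6(40)=43

Yes: 3+40=43


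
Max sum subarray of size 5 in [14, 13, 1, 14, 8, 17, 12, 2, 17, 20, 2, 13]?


[0:5]: 50
[1:6]: 53
[2:7]: 52
[3:8]: 53
[4:9]: 56
[5:10]: 68
[6:11]: 53
[7:12]: 54

Max: 68 at [5:10]


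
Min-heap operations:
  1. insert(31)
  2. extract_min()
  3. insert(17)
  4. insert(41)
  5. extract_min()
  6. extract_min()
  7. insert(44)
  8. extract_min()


insert(31) -> [31]
extract_min()->31, []
insert(17) -> [17]
insert(41) -> [17, 41]
extract_min()->17, [41]
extract_min()->41, []
insert(44) -> [44]
extract_min()->44, []

Final heap: []


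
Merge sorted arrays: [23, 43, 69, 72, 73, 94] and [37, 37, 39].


Take 23 from A
Take 37 from B
Take 37 from B
Take 39 from B

Merged: [23, 37, 37, 39, 43, 69, 72, 73, 94]


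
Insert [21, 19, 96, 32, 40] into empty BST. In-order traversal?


Insert 21: root
Insert 19: L from 21
Insert 96: R from 21
Insert 32: R from 21 -> L from 96
Insert 40: R from 21 -> L from 96 -> R from 32

In-order: [19, 21, 32, 40, 96]


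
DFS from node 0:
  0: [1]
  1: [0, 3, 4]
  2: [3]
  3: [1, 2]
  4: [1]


Visit 0, push [1]
Visit 1, push [4, 3]
Visit 3, push [2]
Visit 2, push []
Visit 4, push []

DFS order: [0, 1, 3, 2, 4]


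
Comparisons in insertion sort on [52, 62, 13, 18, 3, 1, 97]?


Algorithm: insertion sort
Input: [52, 62, 13, 18, 3, 1, 97]
Sorted: [1, 3, 13, 18, 52, 62, 97]

16


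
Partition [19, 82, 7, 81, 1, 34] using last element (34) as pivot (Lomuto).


Pivot: 34
  19 <= 34: advance i (no swap)
  7 <= 34: swap -> [19, 7, 82, 81, 1, 34]
  1 <= 34: swap -> [19, 7, 1, 81, 82, 34]
Place pivot at 3: [19, 7, 1, 34, 82, 81]

Partitioned: [19, 7, 1, 34, 82, 81]


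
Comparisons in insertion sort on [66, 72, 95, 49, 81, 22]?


Algorithm: insertion sort
Input: [66, 72, 95, 49, 81, 22]
Sorted: [22, 49, 66, 72, 81, 95]

12


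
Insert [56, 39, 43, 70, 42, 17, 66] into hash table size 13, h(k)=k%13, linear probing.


Insert 56: h=4 -> slot 4
Insert 39: h=0 -> slot 0
Insert 43: h=4, 1 probes -> slot 5
Insert 70: h=5, 1 probes -> slot 6
Insert 42: h=3 -> slot 3
Insert 17: h=4, 3 probes -> slot 7
Insert 66: h=1 -> slot 1

Table: [39, 66, None, 42, 56, 43, 70, 17, None, None, None, None, None]


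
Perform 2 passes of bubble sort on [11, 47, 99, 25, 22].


Initial: [11, 47, 99, 25, 22]
Pass 1: [11, 47, 25, 22, 99] (2 swaps)
Pass 2: [11, 25, 22, 47, 99] (2 swaps)

After 2 passes: [11, 25, 22, 47, 99]


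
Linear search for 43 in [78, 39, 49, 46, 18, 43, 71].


i=0: 78!=43
i=1: 39!=43
i=2: 49!=43
i=3: 46!=43
i=4: 18!=43
i=5: 43==43 found!

Found at 5, 6 comps


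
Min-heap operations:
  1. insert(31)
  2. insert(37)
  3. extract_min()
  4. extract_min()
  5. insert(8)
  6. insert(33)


insert(31) -> [31]
insert(37) -> [31, 37]
extract_min()->31, [37]
extract_min()->37, []
insert(8) -> [8]
insert(33) -> [8, 33]

Final heap: [8, 33]


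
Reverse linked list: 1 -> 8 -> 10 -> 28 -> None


Step 1: curr=1, set curr.next=prev(None) | reversed so far: 1
Step 2: curr=8, set curr.next=prev(1) | reversed so far: 8 -> 1
Step 3: curr=10, set curr.next=prev(8) | reversed so far: 10 -> 8 -> 1
Step 4: curr=28, set curr.next=prev(10) | reversed so far: 28 -> 10 -> 8 -> 1

28 -> 10 -> 8 -> 1 -> None


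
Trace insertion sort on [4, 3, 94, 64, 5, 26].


Initial: [4, 3, 94, 64, 5, 26]
Insert 3: [3, 4, 94, 64, 5, 26]
Insert 94: [3, 4, 94, 64, 5, 26]
Insert 64: [3, 4, 64, 94, 5, 26]
Insert 5: [3, 4, 5, 64, 94, 26]
Insert 26: [3, 4, 5, 26, 64, 94]

Sorted: [3, 4, 5, 26, 64, 94]


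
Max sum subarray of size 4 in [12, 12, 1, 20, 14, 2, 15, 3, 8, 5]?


[0:4]: 45
[1:5]: 47
[2:6]: 37
[3:7]: 51
[4:8]: 34
[5:9]: 28
[6:10]: 31

Max: 51 at [3:7]


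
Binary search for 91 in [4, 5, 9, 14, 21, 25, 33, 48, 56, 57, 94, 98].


Step 1: lo=0, hi=11, mid=5, val=25
Step 2: lo=6, hi=11, mid=8, val=56
Step 3: lo=9, hi=11, mid=10, val=94
Step 4: lo=9, hi=9, mid=9, val=57

Not found


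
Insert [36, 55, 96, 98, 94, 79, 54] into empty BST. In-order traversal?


Insert 36: root
Insert 55: R from 36
Insert 96: R from 36 -> R from 55
Insert 98: R from 36 -> R from 55 -> R from 96
Insert 94: R from 36 -> R from 55 -> L from 96
Insert 79: R from 36 -> R from 55 -> L from 96 -> L from 94
Insert 54: R from 36 -> L from 55

In-order: [36, 54, 55, 79, 94, 96, 98]


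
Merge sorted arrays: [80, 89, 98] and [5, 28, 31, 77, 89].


Take 5 from B
Take 28 from B
Take 31 from B
Take 77 from B
Take 80 from A
Take 89 from A
Take 89 from B

Merged: [5, 28, 31, 77, 80, 89, 89, 98]


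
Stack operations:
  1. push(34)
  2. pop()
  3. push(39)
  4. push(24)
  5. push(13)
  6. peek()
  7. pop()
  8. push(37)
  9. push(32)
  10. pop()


push(34) -> [34]
pop()->34, []
push(39) -> [39]
push(24) -> [39, 24]
push(13) -> [39, 24, 13]
peek()->13
pop()->13, [39, 24]
push(37) -> [39, 24, 37]
push(32) -> [39, 24, 37, 32]
pop()->32, [39, 24, 37]

Final stack: [39, 24, 37]


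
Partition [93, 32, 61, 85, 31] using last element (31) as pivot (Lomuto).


Pivot: 31
Place pivot at 0: [31, 32, 61, 85, 93]

Partitioned: [31, 32, 61, 85, 93]


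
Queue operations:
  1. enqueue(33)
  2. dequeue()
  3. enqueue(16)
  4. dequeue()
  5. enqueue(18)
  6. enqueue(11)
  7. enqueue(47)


enqueue(33) -> [33]
dequeue()->33, []
enqueue(16) -> [16]
dequeue()->16, []
enqueue(18) -> [18]
enqueue(11) -> [18, 11]
enqueue(47) -> [18, 11, 47]

Final queue: [18, 11, 47]


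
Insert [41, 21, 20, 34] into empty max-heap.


Insert 41: [41]
Insert 21: [41, 21]
Insert 20: [41, 21, 20]
Insert 34: [41, 34, 20, 21]

Final heap: [41, 34, 20, 21]


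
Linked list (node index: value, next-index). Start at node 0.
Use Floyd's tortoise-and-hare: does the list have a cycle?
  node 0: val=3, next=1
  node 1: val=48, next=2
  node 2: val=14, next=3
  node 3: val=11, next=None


Floyd's tortoise (slow, +1) and hare (fast, +2):
  init: slow=0, fast=0
  step 1: slow=1, fast=2
  step 2: fast 2->3->None, no cycle

Cycle: no


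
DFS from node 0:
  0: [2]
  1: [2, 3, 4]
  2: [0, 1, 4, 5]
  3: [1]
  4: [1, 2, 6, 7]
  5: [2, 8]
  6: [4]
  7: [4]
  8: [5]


Visit 0, push [2]
Visit 2, push [5, 4, 1]
Visit 1, push [4, 3]
Visit 3, push []
Visit 4, push [7, 6]
Visit 6, push []
Visit 7, push []
Visit 5, push [8]
Visit 8, push []

DFS order: [0, 2, 1, 3, 4, 6, 7, 5, 8]


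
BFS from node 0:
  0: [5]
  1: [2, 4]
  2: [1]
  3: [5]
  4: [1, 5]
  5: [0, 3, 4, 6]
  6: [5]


Visit 0, enqueue [5]
Visit 5, enqueue [3, 4, 6]
Visit 3, enqueue []
Visit 4, enqueue [1]
Visit 6, enqueue []
Visit 1, enqueue [2]
Visit 2, enqueue []

BFS order: [0, 5, 3, 4, 6, 1, 2]


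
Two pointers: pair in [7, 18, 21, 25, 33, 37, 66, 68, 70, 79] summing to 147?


lo=0(7)+hi=9(79)=86
lo=1(18)+hi=9(79)=97
lo=2(21)+hi=9(79)=100
lo=3(25)+hi=9(79)=104
lo=4(33)+hi=9(79)=112
lo=5(37)+hi=9(79)=116
lo=6(66)+hi=9(79)=145
lo=7(68)+hi=9(79)=147

Yes: 68+79=147


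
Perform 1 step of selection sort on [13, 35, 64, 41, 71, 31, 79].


Initial: [13, 35, 64, 41, 71, 31, 79]
Step 1: min=13 at 0
  Swap: [13, 35, 64, 41, 71, 31, 79]

After 1 step: [13, 35, 64, 41, 71, 31, 79]


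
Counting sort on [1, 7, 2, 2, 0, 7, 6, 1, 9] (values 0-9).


Input: [1, 7, 2, 2, 0, 7, 6, 1, 9]
Counts: [1, 2, 2, 0, 0, 0, 1, 2, 0, 1]

Sorted: [0, 1, 1, 2, 2, 6, 7, 7, 9]


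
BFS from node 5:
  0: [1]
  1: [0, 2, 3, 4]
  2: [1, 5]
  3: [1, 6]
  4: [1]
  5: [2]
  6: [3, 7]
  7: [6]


Visit 5, enqueue [2]
Visit 2, enqueue [1]
Visit 1, enqueue [0, 3, 4]
Visit 0, enqueue []
Visit 3, enqueue [6]
Visit 4, enqueue []
Visit 6, enqueue [7]
Visit 7, enqueue []

BFS order: [5, 2, 1, 0, 3, 4, 6, 7]


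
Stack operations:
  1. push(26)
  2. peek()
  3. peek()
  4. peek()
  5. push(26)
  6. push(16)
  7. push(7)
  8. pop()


push(26) -> [26]
peek()->26
peek()->26
peek()->26
push(26) -> [26, 26]
push(16) -> [26, 26, 16]
push(7) -> [26, 26, 16, 7]
pop()->7, [26, 26, 16]

Final stack: [26, 26, 16]


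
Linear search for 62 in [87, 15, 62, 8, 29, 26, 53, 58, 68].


i=0: 87!=62
i=1: 15!=62
i=2: 62==62 found!

Found at 2, 3 comps


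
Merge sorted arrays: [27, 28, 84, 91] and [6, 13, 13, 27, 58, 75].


Take 6 from B
Take 13 from B
Take 13 from B
Take 27 from A
Take 27 from B
Take 28 from A
Take 58 from B
Take 75 from B

Merged: [6, 13, 13, 27, 27, 28, 58, 75, 84, 91]


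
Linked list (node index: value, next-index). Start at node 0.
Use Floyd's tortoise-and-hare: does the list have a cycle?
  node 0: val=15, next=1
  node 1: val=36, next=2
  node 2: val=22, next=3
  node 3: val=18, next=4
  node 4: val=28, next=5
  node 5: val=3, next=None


Floyd's tortoise (slow, +1) and hare (fast, +2):
  init: slow=0, fast=0
  step 1: slow=1, fast=2
  step 2: slow=2, fast=4
  step 3: fast 4->5->None, no cycle

Cycle: no


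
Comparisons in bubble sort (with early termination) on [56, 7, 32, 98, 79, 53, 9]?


Algorithm: bubble sort (with early termination)
Input: [56, 7, 32, 98, 79, 53, 9]
Sorted: [7, 9, 32, 53, 56, 79, 98]

21


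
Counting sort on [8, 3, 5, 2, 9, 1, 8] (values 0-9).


Input: [8, 3, 5, 2, 9, 1, 8]
Counts: [0, 1, 1, 1, 0, 1, 0, 0, 2, 1]

Sorted: [1, 2, 3, 5, 8, 8, 9]


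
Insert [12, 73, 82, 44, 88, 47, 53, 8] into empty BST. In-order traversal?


Insert 12: root
Insert 73: R from 12
Insert 82: R from 12 -> R from 73
Insert 44: R from 12 -> L from 73
Insert 88: R from 12 -> R from 73 -> R from 82
Insert 47: R from 12 -> L from 73 -> R from 44
Insert 53: R from 12 -> L from 73 -> R from 44 -> R from 47
Insert 8: L from 12

In-order: [8, 12, 44, 47, 53, 73, 82, 88]


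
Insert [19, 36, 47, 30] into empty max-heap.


Insert 19: [19]
Insert 36: [36, 19]
Insert 47: [47, 19, 36]
Insert 30: [47, 30, 36, 19]

Final heap: [47, 30, 36, 19]


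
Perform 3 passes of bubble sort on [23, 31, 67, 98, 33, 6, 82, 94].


Initial: [23, 31, 67, 98, 33, 6, 82, 94]
Pass 1: [23, 31, 67, 33, 6, 82, 94, 98] (4 swaps)
Pass 2: [23, 31, 33, 6, 67, 82, 94, 98] (2 swaps)
Pass 3: [23, 31, 6, 33, 67, 82, 94, 98] (1 swaps)

After 3 passes: [23, 31, 6, 33, 67, 82, 94, 98]


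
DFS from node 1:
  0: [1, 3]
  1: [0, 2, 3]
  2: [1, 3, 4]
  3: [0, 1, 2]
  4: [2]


Visit 1, push [3, 2, 0]
Visit 0, push [3]
Visit 3, push [2]
Visit 2, push [4]
Visit 4, push []

DFS order: [1, 0, 3, 2, 4]


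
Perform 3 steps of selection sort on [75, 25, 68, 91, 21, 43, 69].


Initial: [75, 25, 68, 91, 21, 43, 69]
Step 1: min=21 at 4
  Swap: [21, 25, 68, 91, 75, 43, 69]
Step 2: min=25 at 1
  Swap: [21, 25, 68, 91, 75, 43, 69]
Step 3: min=43 at 5
  Swap: [21, 25, 43, 91, 75, 68, 69]

After 3 steps: [21, 25, 43, 91, 75, 68, 69]


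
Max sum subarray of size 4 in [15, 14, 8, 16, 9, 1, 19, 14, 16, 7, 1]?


[0:4]: 53
[1:5]: 47
[2:6]: 34
[3:7]: 45
[4:8]: 43
[5:9]: 50
[6:10]: 56
[7:11]: 38

Max: 56 at [6:10]


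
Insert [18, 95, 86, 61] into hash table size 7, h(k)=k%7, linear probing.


Insert 18: h=4 -> slot 4
Insert 95: h=4, 1 probes -> slot 5
Insert 86: h=2 -> slot 2
Insert 61: h=5, 1 probes -> slot 6

Table: [None, None, 86, None, 18, 95, 61]


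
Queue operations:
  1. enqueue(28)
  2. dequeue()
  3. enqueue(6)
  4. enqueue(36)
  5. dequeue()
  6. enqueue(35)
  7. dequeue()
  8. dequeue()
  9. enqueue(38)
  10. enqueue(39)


enqueue(28) -> [28]
dequeue()->28, []
enqueue(6) -> [6]
enqueue(36) -> [6, 36]
dequeue()->6, [36]
enqueue(35) -> [36, 35]
dequeue()->36, [35]
dequeue()->35, []
enqueue(38) -> [38]
enqueue(39) -> [38, 39]

Final queue: [38, 39]


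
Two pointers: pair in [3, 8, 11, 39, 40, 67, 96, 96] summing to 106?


lo=0(3)+hi=7(96)=99
lo=1(8)+hi=7(96)=104
lo=2(11)+hi=7(96)=107
lo=2(11)+hi=6(96)=107
lo=2(11)+hi=5(67)=78
lo=3(39)+hi=5(67)=106

Yes: 39+67=106


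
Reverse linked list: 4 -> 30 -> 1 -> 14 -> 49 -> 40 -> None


Step 1: curr=4, set curr.next=prev(None) | reversed so far: 4
Step 2: curr=30, set curr.next=prev(4) | reversed so far: 30 -> 4
Step 3: curr=1, set curr.next=prev(30) | reversed so far: 1 -> 30 -> 4
Step 4: curr=14, set curr.next=prev(1) | reversed so far: 14 -> 1 -> 30 -> 4
Step 5: curr=49, set curr.next=prev(14) | reversed so far: 49 -> 14 -> 1 -> 30 -> 4
Step 6: curr=40, set curr.next=prev(49) | reversed so far: 40 -> 49 -> 14 -> 1 -> 30 -> 4

40 -> 49 -> 14 -> 1 -> 30 -> 4 -> None


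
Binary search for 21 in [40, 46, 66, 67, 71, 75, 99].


Step 1: lo=0, hi=6, mid=3, val=67
Step 2: lo=0, hi=2, mid=1, val=46
Step 3: lo=0, hi=0, mid=0, val=40

Not found


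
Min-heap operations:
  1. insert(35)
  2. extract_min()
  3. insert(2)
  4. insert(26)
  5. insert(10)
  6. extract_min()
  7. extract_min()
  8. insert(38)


insert(35) -> [35]
extract_min()->35, []
insert(2) -> [2]
insert(26) -> [2, 26]
insert(10) -> [2, 26, 10]
extract_min()->2, [10, 26]
extract_min()->10, [26]
insert(38) -> [26, 38]

Final heap: [26, 38]


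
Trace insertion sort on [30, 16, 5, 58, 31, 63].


Initial: [30, 16, 5, 58, 31, 63]
Insert 16: [16, 30, 5, 58, 31, 63]
Insert 5: [5, 16, 30, 58, 31, 63]
Insert 58: [5, 16, 30, 58, 31, 63]
Insert 31: [5, 16, 30, 31, 58, 63]
Insert 63: [5, 16, 30, 31, 58, 63]

Sorted: [5, 16, 30, 31, 58, 63]


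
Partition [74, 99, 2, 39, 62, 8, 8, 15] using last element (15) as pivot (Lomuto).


Pivot: 15
  2 <= 15: swap -> [2, 99, 74, 39, 62, 8, 8, 15]
  8 <= 15: swap -> [2, 8, 74, 39, 62, 99, 8, 15]
  8 <= 15: swap -> [2, 8, 8, 39, 62, 99, 74, 15]
Place pivot at 3: [2, 8, 8, 15, 62, 99, 74, 39]

Partitioned: [2, 8, 8, 15, 62, 99, 74, 39]


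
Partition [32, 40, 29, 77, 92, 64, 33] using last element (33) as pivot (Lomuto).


Pivot: 33
  32 <= 33: advance i (no swap)
  29 <= 33: swap -> [32, 29, 40, 77, 92, 64, 33]
Place pivot at 2: [32, 29, 33, 77, 92, 64, 40]

Partitioned: [32, 29, 33, 77, 92, 64, 40]


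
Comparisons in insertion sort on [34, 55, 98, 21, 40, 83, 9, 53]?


Algorithm: insertion sort
Input: [34, 55, 98, 21, 40, 83, 9, 53]
Sorted: [9, 21, 34, 40, 53, 55, 83, 98]

20


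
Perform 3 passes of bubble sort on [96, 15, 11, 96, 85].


Initial: [96, 15, 11, 96, 85]
Pass 1: [15, 11, 96, 85, 96] (3 swaps)
Pass 2: [11, 15, 85, 96, 96] (2 swaps)
Pass 3: [11, 15, 85, 96, 96] (0 swaps)

After 3 passes: [11, 15, 85, 96, 96]


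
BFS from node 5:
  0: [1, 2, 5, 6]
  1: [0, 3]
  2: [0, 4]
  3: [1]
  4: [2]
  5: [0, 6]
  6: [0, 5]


Visit 5, enqueue [0, 6]
Visit 0, enqueue [1, 2]
Visit 6, enqueue []
Visit 1, enqueue [3]
Visit 2, enqueue [4]
Visit 3, enqueue []
Visit 4, enqueue []

BFS order: [5, 0, 6, 1, 2, 3, 4]


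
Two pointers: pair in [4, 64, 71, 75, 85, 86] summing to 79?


lo=0(4)+hi=5(86)=90
lo=0(4)+hi=4(85)=89
lo=0(4)+hi=3(75)=79

Yes: 4+75=79


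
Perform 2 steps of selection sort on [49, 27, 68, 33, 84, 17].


Initial: [49, 27, 68, 33, 84, 17]
Step 1: min=17 at 5
  Swap: [17, 27, 68, 33, 84, 49]
Step 2: min=27 at 1
  Swap: [17, 27, 68, 33, 84, 49]

After 2 steps: [17, 27, 68, 33, 84, 49]


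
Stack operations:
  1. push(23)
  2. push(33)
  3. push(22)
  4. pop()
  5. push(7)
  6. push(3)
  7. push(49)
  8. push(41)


push(23) -> [23]
push(33) -> [23, 33]
push(22) -> [23, 33, 22]
pop()->22, [23, 33]
push(7) -> [23, 33, 7]
push(3) -> [23, 33, 7, 3]
push(49) -> [23, 33, 7, 3, 49]
push(41) -> [23, 33, 7, 3, 49, 41]

Final stack: [23, 33, 7, 3, 49, 41]


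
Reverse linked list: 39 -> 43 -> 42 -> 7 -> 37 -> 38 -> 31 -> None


Step 1: curr=39, set curr.next=prev(None) | reversed so far: 39
Step 2: curr=43, set curr.next=prev(39) | reversed so far: 43 -> 39
Step 3: curr=42, set curr.next=prev(43) | reversed so far: 42 -> 43 -> 39
Step 4: curr=7, set curr.next=prev(42) | reversed so far: 7 -> 42 -> 43 -> 39
Step 5: curr=37, set curr.next=prev(7) | reversed so far: 37 -> 7 -> 42 -> 43 -> 39
Step 6: curr=38, set curr.next=prev(37) | reversed so far: 38 -> 37 -> 7 -> 42 -> 43 -> 39
Step 7: curr=31, set curr.next=prev(38) | reversed so far: 31 -> 38 -> 37 -> 7 -> 42 -> 43 -> 39

31 -> 38 -> 37 -> 7 -> 42 -> 43 -> 39 -> None


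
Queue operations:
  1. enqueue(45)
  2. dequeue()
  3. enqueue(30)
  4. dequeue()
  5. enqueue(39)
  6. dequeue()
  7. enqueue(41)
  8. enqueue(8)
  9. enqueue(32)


enqueue(45) -> [45]
dequeue()->45, []
enqueue(30) -> [30]
dequeue()->30, []
enqueue(39) -> [39]
dequeue()->39, []
enqueue(41) -> [41]
enqueue(8) -> [41, 8]
enqueue(32) -> [41, 8, 32]

Final queue: [41, 8, 32]


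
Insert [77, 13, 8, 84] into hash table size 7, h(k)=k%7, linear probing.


Insert 77: h=0 -> slot 0
Insert 13: h=6 -> slot 6
Insert 8: h=1 -> slot 1
Insert 84: h=0, 2 probes -> slot 2

Table: [77, 8, 84, None, None, None, 13]


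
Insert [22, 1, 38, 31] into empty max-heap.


Insert 22: [22]
Insert 1: [22, 1]
Insert 38: [38, 1, 22]
Insert 31: [38, 31, 22, 1]

Final heap: [38, 31, 22, 1]


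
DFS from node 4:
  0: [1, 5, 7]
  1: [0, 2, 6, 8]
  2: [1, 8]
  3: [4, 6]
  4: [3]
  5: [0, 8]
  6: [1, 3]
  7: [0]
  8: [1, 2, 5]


Visit 4, push [3]
Visit 3, push [6]
Visit 6, push [1]
Visit 1, push [8, 2, 0]
Visit 0, push [7, 5]
Visit 5, push [8]
Visit 8, push [2]
Visit 2, push []
Visit 7, push []

DFS order: [4, 3, 6, 1, 0, 5, 8, 2, 7]


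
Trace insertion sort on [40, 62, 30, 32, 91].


Initial: [40, 62, 30, 32, 91]
Insert 62: [40, 62, 30, 32, 91]
Insert 30: [30, 40, 62, 32, 91]
Insert 32: [30, 32, 40, 62, 91]
Insert 91: [30, 32, 40, 62, 91]

Sorted: [30, 32, 40, 62, 91]


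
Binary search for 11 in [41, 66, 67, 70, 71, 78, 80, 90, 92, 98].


Step 1: lo=0, hi=9, mid=4, val=71
Step 2: lo=0, hi=3, mid=1, val=66
Step 3: lo=0, hi=0, mid=0, val=41

Not found


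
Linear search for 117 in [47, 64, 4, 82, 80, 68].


i=0: 47!=117
i=1: 64!=117
i=2: 4!=117
i=3: 82!=117
i=4: 80!=117
i=5: 68!=117

Not found, 6 comps


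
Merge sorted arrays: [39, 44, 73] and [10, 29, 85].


Take 10 from B
Take 29 from B
Take 39 from A
Take 44 from A
Take 73 from A

Merged: [10, 29, 39, 44, 73, 85]


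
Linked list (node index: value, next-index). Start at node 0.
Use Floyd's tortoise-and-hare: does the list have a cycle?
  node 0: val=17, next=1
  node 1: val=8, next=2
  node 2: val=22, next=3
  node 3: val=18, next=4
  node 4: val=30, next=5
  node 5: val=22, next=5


Floyd's tortoise (slow, +1) and hare (fast, +2):
  init: slow=0, fast=0
  step 1: slow=1, fast=2
  step 2: slow=2, fast=4
  step 3: slow=3, fast=5
  step 4: slow=4, fast=5
  step 5: slow=5, fast=5
  slow == fast at node 5: cycle detected

Cycle: yes


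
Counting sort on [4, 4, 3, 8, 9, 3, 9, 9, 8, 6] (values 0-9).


Input: [4, 4, 3, 8, 9, 3, 9, 9, 8, 6]
Counts: [0, 0, 0, 2, 2, 0, 1, 0, 2, 3]

Sorted: [3, 3, 4, 4, 6, 8, 8, 9, 9, 9]


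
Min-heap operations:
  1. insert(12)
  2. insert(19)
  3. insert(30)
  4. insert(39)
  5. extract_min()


insert(12) -> [12]
insert(19) -> [12, 19]
insert(30) -> [12, 19, 30]
insert(39) -> [12, 19, 30, 39]
extract_min()->12, [19, 39, 30]

Final heap: [19, 39, 30]


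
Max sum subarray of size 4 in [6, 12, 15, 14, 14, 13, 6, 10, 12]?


[0:4]: 47
[1:5]: 55
[2:6]: 56
[3:7]: 47
[4:8]: 43
[5:9]: 41

Max: 56 at [2:6]


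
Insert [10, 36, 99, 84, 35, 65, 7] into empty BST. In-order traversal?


Insert 10: root
Insert 36: R from 10
Insert 99: R from 10 -> R from 36
Insert 84: R from 10 -> R from 36 -> L from 99
Insert 35: R from 10 -> L from 36
Insert 65: R from 10 -> R from 36 -> L from 99 -> L from 84
Insert 7: L from 10

In-order: [7, 10, 35, 36, 65, 84, 99]


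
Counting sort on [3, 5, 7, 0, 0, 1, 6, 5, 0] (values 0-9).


Input: [3, 5, 7, 0, 0, 1, 6, 5, 0]
Counts: [3, 1, 0, 1, 0, 2, 1, 1, 0, 0]

Sorted: [0, 0, 0, 1, 3, 5, 5, 6, 7]


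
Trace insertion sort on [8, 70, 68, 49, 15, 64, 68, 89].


Initial: [8, 70, 68, 49, 15, 64, 68, 89]
Insert 70: [8, 70, 68, 49, 15, 64, 68, 89]
Insert 68: [8, 68, 70, 49, 15, 64, 68, 89]
Insert 49: [8, 49, 68, 70, 15, 64, 68, 89]
Insert 15: [8, 15, 49, 68, 70, 64, 68, 89]
Insert 64: [8, 15, 49, 64, 68, 70, 68, 89]
Insert 68: [8, 15, 49, 64, 68, 68, 70, 89]
Insert 89: [8, 15, 49, 64, 68, 68, 70, 89]

Sorted: [8, 15, 49, 64, 68, 68, 70, 89]


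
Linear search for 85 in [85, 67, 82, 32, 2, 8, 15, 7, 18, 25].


i=0: 85==85 found!

Found at 0, 1 comps


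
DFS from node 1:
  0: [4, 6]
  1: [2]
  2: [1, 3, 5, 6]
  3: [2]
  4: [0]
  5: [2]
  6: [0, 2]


Visit 1, push [2]
Visit 2, push [6, 5, 3]
Visit 3, push []
Visit 5, push []
Visit 6, push [0]
Visit 0, push [4]
Visit 4, push []

DFS order: [1, 2, 3, 5, 6, 0, 4]


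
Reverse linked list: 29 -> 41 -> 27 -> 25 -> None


Step 1: curr=29, set curr.next=prev(None) | reversed so far: 29
Step 2: curr=41, set curr.next=prev(29) | reversed so far: 41 -> 29
Step 3: curr=27, set curr.next=prev(41) | reversed so far: 27 -> 41 -> 29
Step 4: curr=25, set curr.next=prev(27) | reversed so far: 25 -> 27 -> 41 -> 29

25 -> 27 -> 41 -> 29 -> None


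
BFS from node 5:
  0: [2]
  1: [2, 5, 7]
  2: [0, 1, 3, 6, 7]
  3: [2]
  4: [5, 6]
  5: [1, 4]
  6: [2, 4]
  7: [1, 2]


Visit 5, enqueue [1, 4]
Visit 1, enqueue [2, 7]
Visit 4, enqueue [6]
Visit 2, enqueue [0, 3]
Visit 7, enqueue []
Visit 6, enqueue []
Visit 0, enqueue []
Visit 3, enqueue []

BFS order: [5, 1, 4, 2, 7, 6, 0, 3]


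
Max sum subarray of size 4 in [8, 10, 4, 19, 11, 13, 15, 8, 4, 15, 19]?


[0:4]: 41
[1:5]: 44
[2:6]: 47
[3:7]: 58
[4:8]: 47
[5:9]: 40
[6:10]: 42
[7:11]: 46

Max: 58 at [3:7]


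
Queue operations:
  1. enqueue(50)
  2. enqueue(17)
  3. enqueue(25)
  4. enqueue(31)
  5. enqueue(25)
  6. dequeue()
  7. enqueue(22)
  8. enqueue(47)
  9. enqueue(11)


enqueue(50) -> [50]
enqueue(17) -> [50, 17]
enqueue(25) -> [50, 17, 25]
enqueue(31) -> [50, 17, 25, 31]
enqueue(25) -> [50, 17, 25, 31, 25]
dequeue()->50, [17, 25, 31, 25]
enqueue(22) -> [17, 25, 31, 25, 22]
enqueue(47) -> [17, 25, 31, 25, 22, 47]
enqueue(11) -> [17, 25, 31, 25, 22, 47, 11]

Final queue: [17, 25, 31, 25, 22, 47, 11]


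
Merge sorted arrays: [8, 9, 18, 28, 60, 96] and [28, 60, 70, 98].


Take 8 from A
Take 9 from A
Take 18 from A
Take 28 from A
Take 28 from B
Take 60 from A
Take 60 from B
Take 70 from B
Take 96 from A

Merged: [8, 9, 18, 28, 28, 60, 60, 70, 96, 98]


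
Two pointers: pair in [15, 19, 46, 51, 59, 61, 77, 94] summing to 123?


lo=0(15)+hi=7(94)=109
lo=1(19)+hi=7(94)=113
lo=2(46)+hi=7(94)=140
lo=2(46)+hi=6(77)=123

Yes: 46+77=123


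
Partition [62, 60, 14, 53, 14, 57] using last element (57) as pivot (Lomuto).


Pivot: 57
  14 <= 57: swap -> [14, 60, 62, 53, 14, 57]
  53 <= 57: swap -> [14, 53, 62, 60, 14, 57]
  14 <= 57: swap -> [14, 53, 14, 60, 62, 57]
Place pivot at 3: [14, 53, 14, 57, 62, 60]

Partitioned: [14, 53, 14, 57, 62, 60]


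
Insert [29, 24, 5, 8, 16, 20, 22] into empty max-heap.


Insert 29: [29]
Insert 24: [29, 24]
Insert 5: [29, 24, 5]
Insert 8: [29, 24, 5, 8]
Insert 16: [29, 24, 5, 8, 16]
Insert 20: [29, 24, 20, 8, 16, 5]
Insert 22: [29, 24, 22, 8, 16, 5, 20]

Final heap: [29, 24, 22, 8, 16, 5, 20]


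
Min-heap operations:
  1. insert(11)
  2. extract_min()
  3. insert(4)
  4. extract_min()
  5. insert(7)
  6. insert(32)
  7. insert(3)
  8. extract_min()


insert(11) -> [11]
extract_min()->11, []
insert(4) -> [4]
extract_min()->4, []
insert(7) -> [7]
insert(32) -> [7, 32]
insert(3) -> [3, 32, 7]
extract_min()->3, [7, 32]

Final heap: [7, 32]


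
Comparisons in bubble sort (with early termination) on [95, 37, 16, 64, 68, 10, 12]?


Algorithm: bubble sort (with early termination)
Input: [95, 37, 16, 64, 68, 10, 12]
Sorted: [10, 12, 16, 37, 64, 68, 95]

21


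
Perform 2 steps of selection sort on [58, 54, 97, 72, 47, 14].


Initial: [58, 54, 97, 72, 47, 14]
Step 1: min=14 at 5
  Swap: [14, 54, 97, 72, 47, 58]
Step 2: min=47 at 4
  Swap: [14, 47, 97, 72, 54, 58]

After 2 steps: [14, 47, 97, 72, 54, 58]


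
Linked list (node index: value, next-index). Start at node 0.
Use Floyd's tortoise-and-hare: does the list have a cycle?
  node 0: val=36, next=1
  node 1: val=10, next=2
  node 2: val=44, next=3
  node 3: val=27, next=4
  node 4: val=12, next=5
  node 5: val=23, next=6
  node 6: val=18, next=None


Floyd's tortoise (slow, +1) and hare (fast, +2):
  init: slow=0, fast=0
  step 1: slow=1, fast=2
  step 2: slow=2, fast=4
  step 3: slow=3, fast=6
  step 4: fast -> None, no cycle

Cycle: no


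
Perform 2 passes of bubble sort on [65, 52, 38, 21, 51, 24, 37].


Initial: [65, 52, 38, 21, 51, 24, 37]
Pass 1: [52, 38, 21, 51, 24, 37, 65] (6 swaps)
Pass 2: [38, 21, 51, 24, 37, 52, 65] (5 swaps)

After 2 passes: [38, 21, 51, 24, 37, 52, 65]


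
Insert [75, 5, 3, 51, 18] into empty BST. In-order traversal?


Insert 75: root
Insert 5: L from 75
Insert 3: L from 75 -> L from 5
Insert 51: L from 75 -> R from 5
Insert 18: L from 75 -> R from 5 -> L from 51

In-order: [3, 5, 18, 51, 75]


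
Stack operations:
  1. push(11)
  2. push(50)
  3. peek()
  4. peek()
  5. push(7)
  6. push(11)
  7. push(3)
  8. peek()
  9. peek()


push(11) -> [11]
push(50) -> [11, 50]
peek()->50
peek()->50
push(7) -> [11, 50, 7]
push(11) -> [11, 50, 7, 11]
push(3) -> [11, 50, 7, 11, 3]
peek()->3
peek()->3

Final stack: [11, 50, 7, 11, 3]


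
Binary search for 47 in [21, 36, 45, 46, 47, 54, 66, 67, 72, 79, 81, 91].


Step 1: lo=0, hi=11, mid=5, val=54
Step 2: lo=0, hi=4, mid=2, val=45
Step 3: lo=3, hi=4, mid=3, val=46
Step 4: lo=4, hi=4, mid=4, val=47

Found at index 4


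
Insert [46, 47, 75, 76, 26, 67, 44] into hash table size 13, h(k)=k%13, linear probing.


Insert 46: h=7 -> slot 7
Insert 47: h=8 -> slot 8
Insert 75: h=10 -> slot 10
Insert 76: h=11 -> slot 11
Insert 26: h=0 -> slot 0
Insert 67: h=2 -> slot 2
Insert 44: h=5 -> slot 5

Table: [26, None, 67, None, None, 44, None, 46, 47, None, 75, 76, None]


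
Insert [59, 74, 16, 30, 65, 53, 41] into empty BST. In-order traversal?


Insert 59: root
Insert 74: R from 59
Insert 16: L from 59
Insert 30: L from 59 -> R from 16
Insert 65: R from 59 -> L from 74
Insert 53: L from 59 -> R from 16 -> R from 30
Insert 41: L from 59 -> R from 16 -> R from 30 -> L from 53

In-order: [16, 30, 41, 53, 59, 65, 74]


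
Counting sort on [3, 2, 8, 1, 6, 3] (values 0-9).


Input: [3, 2, 8, 1, 6, 3]
Counts: [0, 1, 1, 2, 0, 0, 1, 0, 1, 0]

Sorted: [1, 2, 3, 3, 6, 8]


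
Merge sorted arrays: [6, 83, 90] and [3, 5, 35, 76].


Take 3 from B
Take 5 from B
Take 6 from A
Take 35 from B
Take 76 from B

Merged: [3, 5, 6, 35, 76, 83, 90]


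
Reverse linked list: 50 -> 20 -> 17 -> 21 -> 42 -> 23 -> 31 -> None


Step 1: curr=50, set curr.next=prev(None) | reversed so far: 50
Step 2: curr=20, set curr.next=prev(50) | reversed so far: 20 -> 50
Step 3: curr=17, set curr.next=prev(20) | reversed so far: 17 -> 20 -> 50
Step 4: curr=21, set curr.next=prev(17) | reversed so far: 21 -> 17 -> 20 -> 50
Step 5: curr=42, set curr.next=prev(21) | reversed so far: 42 -> 21 -> 17 -> 20 -> 50
Step 6: curr=23, set curr.next=prev(42) | reversed so far: 23 -> 42 -> 21 -> 17 -> 20 -> 50
Step 7: curr=31, set curr.next=prev(23) | reversed so far: 31 -> 23 -> 42 -> 21 -> 17 -> 20 -> 50

31 -> 23 -> 42 -> 21 -> 17 -> 20 -> 50 -> None


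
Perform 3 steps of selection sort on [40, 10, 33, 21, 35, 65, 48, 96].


Initial: [40, 10, 33, 21, 35, 65, 48, 96]
Step 1: min=10 at 1
  Swap: [10, 40, 33, 21, 35, 65, 48, 96]
Step 2: min=21 at 3
  Swap: [10, 21, 33, 40, 35, 65, 48, 96]
Step 3: min=33 at 2
  Swap: [10, 21, 33, 40, 35, 65, 48, 96]

After 3 steps: [10, 21, 33, 40, 35, 65, 48, 96]


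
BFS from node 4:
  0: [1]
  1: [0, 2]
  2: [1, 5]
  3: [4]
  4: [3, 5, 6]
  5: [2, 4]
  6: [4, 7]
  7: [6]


Visit 4, enqueue [3, 5, 6]
Visit 3, enqueue []
Visit 5, enqueue [2]
Visit 6, enqueue [7]
Visit 2, enqueue [1]
Visit 7, enqueue []
Visit 1, enqueue [0]
Visit 0, enqueue []

BFS order: [4, 3, 5, 6, 2, 7, 1, 0]


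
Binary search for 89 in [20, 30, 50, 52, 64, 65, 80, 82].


Step 1: lo=0, hi=7, mid=3, val=52
Step 2: lo=4, hi=7, mid=5, val=65
Step 3: lo=6, hi=7, mid=6, val=80
Step 4: lo=7, hi=7, mid=7, val=82

Not found


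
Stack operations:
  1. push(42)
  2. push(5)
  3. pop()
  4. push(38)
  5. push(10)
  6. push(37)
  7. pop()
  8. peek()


push(42) -> [42]
push(5) -> [42, 5]
pop()->5, [42]
push(38) -> [42, 38]
push(10) -> [42, 38, 10]
push(37) -> [42, 38, 10, 37]
pop()->37, [42, 38, 10]
peek()->10

Final stack: [42, 38, 10]


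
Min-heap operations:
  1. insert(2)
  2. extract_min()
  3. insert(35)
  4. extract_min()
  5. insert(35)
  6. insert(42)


insert(2) -> [2]
extract_min()->2, []
insert(35) -> [35]
extract_min()->35, []
insert(35) -> [35]
insert(42) -> [35, 42]

Final heap: [35, 42]


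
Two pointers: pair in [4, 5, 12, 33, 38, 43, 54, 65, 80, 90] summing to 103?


lo=0(4)+hi=9(90)=94
lo=1(5)+hi=9(90)=95
lo=2(12)+hi=9(90)=102
lo=3(33)+hi=9(90)=123
lo=3(33)+hi=8(80)=113
lo=3(33)+hi=7(65)=98
lo=4(38)+hi=7(65)=103

Yes: 38+65=103


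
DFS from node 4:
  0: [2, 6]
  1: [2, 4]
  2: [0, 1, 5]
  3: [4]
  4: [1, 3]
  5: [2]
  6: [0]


Visit 4, push [3, 1]
Visit 1, push [2]
Visit 2, push [5, 0]
Visit 0, push [6]
Visit 6, push []
Visit 5, push []
Visit 3, push []

DFS order: [4, 1, 2, 0, 6, 5, 3]


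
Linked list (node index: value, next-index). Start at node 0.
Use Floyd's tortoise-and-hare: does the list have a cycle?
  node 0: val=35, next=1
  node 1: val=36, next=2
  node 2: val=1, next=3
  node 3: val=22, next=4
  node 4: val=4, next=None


Floyd's tortoise (slow, +1) and hare (fast, +2):
  init: slow=0, fast=0
  step 1: slow=1, fast=2
  step 2: slow=2, fast=4
  step 3: fast -> None, no cycle

Cycle: no


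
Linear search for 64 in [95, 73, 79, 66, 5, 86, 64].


i=0: 95!=64
i=1: 73!=64
i=2: 79!=64
i=3: 66!=64
i=4: 5!=64
i=5: 86!=64
i=6: 64==64 found!

Found at 6, 7 comps


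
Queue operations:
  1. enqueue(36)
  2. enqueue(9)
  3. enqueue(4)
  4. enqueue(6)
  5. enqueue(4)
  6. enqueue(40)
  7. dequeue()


enqueue(36) -> [36]
enqueue(9) -> [36, 9]
enqueue(4) -> [36, 9, 4]
enqueue(6) -> [36, 9, 4, 6]
enqueue(4) -> [36, 9, 4, 6, 4]
enqueue(40) -> [36, 9, 4, 6, 4, 40]
dequeue()->36, [9, 4, 6, 4, 40]

Final queue: [9, 4, 6, 4, 40]


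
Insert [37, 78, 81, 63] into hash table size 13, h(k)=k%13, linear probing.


Insert 37: h=11 -> slot 11
Insert 78: h=0 -> slot 0
Insert 81: h=3 -> slot 3
Insert 63: h=11, 1 probes -> slot 12

Table: [78, None, None, 81, None, None, None, None, None, None, None, 37, 63]


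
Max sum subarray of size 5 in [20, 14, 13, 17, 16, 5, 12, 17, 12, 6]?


[0:5]: 80
[1:6]: 65
[2:7]: 63
[3:8]: 67
[4:9]: 62
[5:10]: 52

Max: 80 at [0:5]


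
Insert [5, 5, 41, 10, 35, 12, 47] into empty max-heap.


Insert 5: [5]
Insert 5: [5, 5]
Insert 41: [41, 5, 5]
Insert 10: [41, 10, 5, 5]
Insert 35: [41, 35, 5, 5, 10]
Insert 12: [41, 35, 12, 5, 10, 5]
Insert 47: [47, 35, 41, 5, 10, 5, 12]

Final heap: [47, 35, 41, 5, 10, 5, 12]


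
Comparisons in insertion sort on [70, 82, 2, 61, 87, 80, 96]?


Algorithm: insertion sort
Input: [70, 82, 2, 61, 87, 80, 96]
Sorted: [2, 61, 70, 80, 82, 87, 96]

11


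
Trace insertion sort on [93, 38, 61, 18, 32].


Initial: [93, 38, 61, 18, 32]
Insert 38: [38, 93, 61, 18, 32]
Insert 61: [38, 61, 93, 18, 32]
Insert 18: [18, 38, 61, 93, 32]
Insert 32: [18, 32, 38, 61, 93]

Sorted: [18, 32, 38, 61, 93]


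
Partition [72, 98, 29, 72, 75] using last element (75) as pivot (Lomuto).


Pivot: 75
  72 <= 75: advance i (no swap)
  29 <= 75: swap -> [72, 29, 98, 72, 75]
  72 <= 75: swap -> [72, 29, 72, 98, 75]
Place pivot at 3: [72, 29, 72, 75, 98]

Partitioned: [72, 29, 72, 75, 98]
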